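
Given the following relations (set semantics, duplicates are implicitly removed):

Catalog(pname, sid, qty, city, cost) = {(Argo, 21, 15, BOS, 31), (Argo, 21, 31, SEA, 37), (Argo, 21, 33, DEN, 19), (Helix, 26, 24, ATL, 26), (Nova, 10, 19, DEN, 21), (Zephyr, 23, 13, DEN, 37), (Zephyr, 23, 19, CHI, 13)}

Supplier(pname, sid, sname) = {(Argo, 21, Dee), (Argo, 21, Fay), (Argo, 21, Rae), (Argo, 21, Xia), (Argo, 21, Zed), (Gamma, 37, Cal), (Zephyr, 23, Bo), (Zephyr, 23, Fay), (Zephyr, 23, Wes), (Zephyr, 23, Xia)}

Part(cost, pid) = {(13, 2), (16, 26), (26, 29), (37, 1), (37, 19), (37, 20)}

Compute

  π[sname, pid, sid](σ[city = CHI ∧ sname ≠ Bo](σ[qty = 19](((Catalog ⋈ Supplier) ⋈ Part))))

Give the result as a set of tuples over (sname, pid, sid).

{(Fay, 2, 23), (Wes, 2, 23), (Xia, 2, 23)}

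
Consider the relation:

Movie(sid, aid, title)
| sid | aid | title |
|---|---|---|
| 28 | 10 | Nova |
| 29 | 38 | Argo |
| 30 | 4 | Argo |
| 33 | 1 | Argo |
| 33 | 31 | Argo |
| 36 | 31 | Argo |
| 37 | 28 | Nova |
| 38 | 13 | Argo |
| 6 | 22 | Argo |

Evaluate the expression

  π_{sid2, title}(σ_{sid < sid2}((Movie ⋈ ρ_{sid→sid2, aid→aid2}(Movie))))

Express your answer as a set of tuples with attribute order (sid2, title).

{(29, Argo), (30, Argo), (33, Argo), (36, Argo), (37, Nova), (38, Argo)}

ρ[sid→sid2, aid→aid2]: schema becomes (sid2, aid2, title); tuples unchanged.
Natural join on title: {(28, 10, Nova, 28, 10), (28, 10, Nova, 37, 28), (29, 38, Argo, 29, 38), (29, 38, Argo, 30, 4), (29, 38, Argo, 33, 1), (29, 38, Argo, 33, 31), (29, 38, Argo, 36, 31), (29, 38, Argo, 38, 13), (29, 38, Argo, 6, 22), (30, 4, Argo, 29, 38), (30, 4, Argo, 30, 4), (30, 4, Argo, 33, 1), (30, 4, Argo, 33, 31), (30, 4, Argo, 36, 31), (30, 4, Argo, 38, 13), (30, 4, Argo, 6, 22), (33, 1, Argo, 29, 38), (33, 1, Argo, 30, 4), (33, 1, Argo, 33, 1), (33, 1, Argo, 33, 31), (33, 1, Argo, 36, 31), (33, 1, Argo, 38, 13), (33, 1, Argo, 6, 22), (33, 31, Argo, 29, 38), (33, 31, Argo, 30, 4), (33, 31, Argo, 33, 1), (33, 31, Argo, 33, 31), (33, 31, Argo, 36, 31), (33, 31, Argo, 38, 13), (33, 31, Argo, 6, 22), (36, 31, Argo, 29, 38), (36, 31, Argo, 30, 4), (36, 31, Argo, 33, 1), (36, 31, Argo, 33, 31), (36, 31, Argo, 36, 31), (36, 31, Argo, 38, 13), (36, 31, Argo, 6, 22), (37, 28, Nova, 28, 10), (37, 28, Nova, 37, 28), (38, 13, Argo, 29, 38), (38, 13, Argo, 30, 4), (38, 13, Argo, 33, 1), (38, 13, Argo, 33, 31), (38, 13, Argo, 36, 31), (38, 13, Argo, 38, 13), (38, 13, Argo, 6, 22), (6, 22, Argo, 29, 38), (6, 22, Argo, 30, 4), (6, 22, Argo, 33, 1), (6, 22, Argo, 33, 31), (6, 22, Argo, 36, 31), (6, 22, Argo, 38, 13), (6, 22, Argo, 6, 22)}
Filtering on sid < sid2 leaves {(28, 10, Nova, 37, 28), (29, 38, Argo, 30, 4), (29, 38, Argo, 33, 1), (29, 38, Argo, 33, 31), (29, 38, Argo, 36, 31), (29, 38, Argo, 38, 13), (30, 4, Argo, 33, 1), (30, 4, Argo, 33, 31), (30, 4, Argo, 36, 31), (30, 4, Argo, 38, 13), (33, 1, Argo, 36, 31), (33, 1, Argo, 38, 13), (33, 31, Argo, 36, 31), (33, 31, Argo, 38, 13), (36, 31, Argo, 38, 13), (6, 22, Argo, 29, 38), (6, 22, Argo, 30, 4), (6, 22, Argo, 33, 1), (6, 22, Argo, 33, 31), (6, 22, Argo, 36, 31), (6, 22, Argo, 38, 13)}.
π[sid2, title]: project onto (sid2, title) (15 duplicate(s) eliminated) → {(29, Argo), (30, Argo), (33, Argo), (36, Argo), (37, Nova), (38, Argo)}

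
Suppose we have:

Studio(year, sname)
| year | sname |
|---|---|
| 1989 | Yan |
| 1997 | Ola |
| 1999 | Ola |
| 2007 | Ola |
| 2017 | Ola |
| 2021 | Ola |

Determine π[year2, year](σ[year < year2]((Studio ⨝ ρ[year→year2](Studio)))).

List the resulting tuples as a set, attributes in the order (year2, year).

ρ[year→year2]: schema becomes (year2, sname); tuples unchanged.
Natural join on sname: {(1989, Yan, 1989), (1997, Ola, 1997), (1997, Ola, 1999), (1997, Ola, 2007), (1997, Ola, 2017), (1997, Ola, 2021), (1999, Ola, 1997), (1999, Ola, 1999), (1999, Ola, 2007), (1999, Ola, 2017), (1999, Ola, 2021), (2007, Ola, 1997), (2007, Ola, 1999), (2007, Ola, 2007), (2007, Ola, 2017), (2007, Ola, 2021), (2017, Ola, 1997), (2017, Ola, 1999), (2017, Ola, 2007), (2017, Ola, 2017), (2017, Ola, 2021), (2021, Ola, 1997), (2021, Ola, 1999), (2021, Ola, 2007), (2021, Ola, 2017), (2021, Ola, 2021)}
Apply σ_{year < year2}; surviving tuples: {(1997, Ola, 1999), (1997, Ola, 2007), (1997, Ola, 2017), (1997, Ola, 2021), (1999, Ola, 2007), (1999, Ola, 2017), (1999, Ola, 2021), (2007, Ola, 2017), (2007, Ola, 2021), (2017, Ola, 2021)}
Projecting to year2, year: {(1999, 1997), (2007, 1997), (2007, 1999), (2017, 1997), (2017, 1999), (2017, 2007), (2021, 1997), (2021, 1999), (2021, 2007), (2021, 2017)}

{(1999, 1997), (2007, 1997), (2007, 1999), (2017, 1997), (2017, 1999), (2017, 2007), (2021, 1997), (2021, 1999), (2021, 2007), (2021, 2017)}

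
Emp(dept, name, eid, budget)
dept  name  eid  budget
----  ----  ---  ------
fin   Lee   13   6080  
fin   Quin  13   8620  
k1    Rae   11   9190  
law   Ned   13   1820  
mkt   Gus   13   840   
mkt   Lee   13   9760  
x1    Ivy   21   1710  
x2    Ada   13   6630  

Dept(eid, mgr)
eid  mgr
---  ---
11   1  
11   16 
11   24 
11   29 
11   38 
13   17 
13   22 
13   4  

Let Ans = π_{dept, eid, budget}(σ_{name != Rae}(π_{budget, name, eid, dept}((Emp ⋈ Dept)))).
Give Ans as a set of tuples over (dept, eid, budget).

{(fin, 13, 6080), (fin, 13, 8620), (law, 13, 1820), (mkt, 13, 840), (mkt, 13, 9760), (x2, 13, 6630)}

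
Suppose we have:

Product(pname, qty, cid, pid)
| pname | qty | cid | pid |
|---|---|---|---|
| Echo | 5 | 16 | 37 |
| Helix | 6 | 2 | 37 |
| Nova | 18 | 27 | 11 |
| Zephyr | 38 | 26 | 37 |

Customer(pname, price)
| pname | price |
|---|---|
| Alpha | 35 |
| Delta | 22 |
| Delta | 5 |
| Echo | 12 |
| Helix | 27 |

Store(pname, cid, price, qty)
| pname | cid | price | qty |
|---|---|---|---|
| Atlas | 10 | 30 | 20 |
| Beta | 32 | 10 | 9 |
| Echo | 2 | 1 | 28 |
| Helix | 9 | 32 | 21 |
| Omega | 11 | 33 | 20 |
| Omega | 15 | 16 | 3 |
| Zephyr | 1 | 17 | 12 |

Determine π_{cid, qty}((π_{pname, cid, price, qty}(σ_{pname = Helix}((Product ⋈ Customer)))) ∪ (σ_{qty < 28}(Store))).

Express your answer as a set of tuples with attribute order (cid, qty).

Natural join on pname: {(Echo, 5, 16, 37, 12), (Helix, 6, 2, 37, 27)}
Filtering on pname = Helix leaves {(Helix, 6, 2, 37, 27)}.
Keep only column(s) pname, cid, price, qty: {(Helix, 2, 27, 6)}
Filtering on qty < 28 leaves {(Atlas, 10, 30, 20), (Beta, 32, 10, 9), (Helix, 9, 32, 21), (Omega, 11, 33, 20), (Omega, 15, 16, 3), (Zephyr, 1, 17, 12)}.
Taking the union: {(Atlas, 10, 30, 20), (Beta, 32, 10, 9), (Helix, 2, 27, 6), (Helix, 9, 32, 21), (Omega, 11, 33, 20), (Omega, 15, 16, 3), (Zephyr, 1, 17, 12)}
Keep only column(s) cid, qty: {(1, 12), (10, 20), (11, 20), (15, 3), (2, 6), (32, 9), (9, 21)}

{(1, 12), (10, 20), (11, 20), (15, 3), (2, 6), (32, 9), (9, 21)}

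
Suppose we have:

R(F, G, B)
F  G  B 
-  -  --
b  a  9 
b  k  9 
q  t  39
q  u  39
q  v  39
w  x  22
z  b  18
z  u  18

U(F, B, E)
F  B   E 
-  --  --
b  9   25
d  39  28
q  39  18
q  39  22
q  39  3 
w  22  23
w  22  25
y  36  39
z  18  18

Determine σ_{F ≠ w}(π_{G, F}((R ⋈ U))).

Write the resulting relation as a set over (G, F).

Joining R and U on F, B yields {(b, a, 9, 25), (b, k, 9, 25), (q, t, 39, 18), (q, t, 39, 22), (q, t, 39, 3), (q, u, 39, 18), (q, u, 39, 22), (q, u, 39, 3), (q, v, 39, 18), (q, v, 39, 22), (q, v, 39, 3), (w, x, 22, 23), (w, x, 22, 25), (z, b, 18, 18), (z, u, 18, 18)}.
Keep only column(s) G, F (7 duplicate(s) eliminated): {(a, b), (b, z), (k, b), (t, q), (u, q), (u, z), (v, q), (x, w)}
Apply σ_{F ≠ w}; surviving tuples: {(a, b), (b, z), (k, b), (t, q), (u, q), (u, z), (v, q)}

{(a, b), (b, z), (k, b), (t, q), (u, q), (u, z), (v, q)}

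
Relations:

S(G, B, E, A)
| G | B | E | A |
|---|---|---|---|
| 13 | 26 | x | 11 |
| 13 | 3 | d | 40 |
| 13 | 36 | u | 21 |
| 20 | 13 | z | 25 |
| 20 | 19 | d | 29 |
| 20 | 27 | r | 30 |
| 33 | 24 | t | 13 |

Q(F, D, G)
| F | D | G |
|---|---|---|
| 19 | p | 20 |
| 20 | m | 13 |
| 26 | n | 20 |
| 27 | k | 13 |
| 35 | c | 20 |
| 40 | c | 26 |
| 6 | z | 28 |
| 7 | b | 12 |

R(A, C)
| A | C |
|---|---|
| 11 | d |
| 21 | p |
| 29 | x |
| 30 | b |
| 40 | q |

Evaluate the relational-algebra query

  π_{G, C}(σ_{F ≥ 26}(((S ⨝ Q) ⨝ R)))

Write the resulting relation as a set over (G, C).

Joining S and Q on G yields {(13, 26, x, 11, 20, m), (13, 26, x, 11, 27, k), (13, 3, d, 40, 20, m), (13, 3, d, 40, 27, k), (13, 36, u, 21, 20, m), (13, 36, u, 21, 27, k), (20, 13, z, 25, 19, p), (20, 13, z, 25, 26, n), (20, 13, z, 25, 35, c), (20, 19, d, 29, 19, p), (20, 19, d, 29, 26, n), (20, 19, d, 29, 35, c), (20, 27, r, 30, 19, p), (20, 27, r, 30, 26, n), (20, 27, r, 30, 35, c)}.
Joining (S ⨝ Q) and R on A yields {(13, 26, x, 11, 20, m, d), (13, 26, x, 11, 27, k, d), (13, 3, d, 40, 20, m, q), (13, 3, d, 40, 27, k, q), (13, 36, u, 21, 20, m, p), (13, 36, u, 21, 27, k, p), (20, 19, d, 29, 19, p, x), (20, 19, d, 29, 26, n, x), (20, 19, d, 29, 35, c, x), (20, 27, r, 30, 19, p, b), (20, 27, r, 30, 26, n, b), (20, 27, r, 30, 35, c, b)}.
Selection F ≥ 26: {(13, 26, x, 11, 27, k, d), (13, 3, d, 40, 27, k, q), (13, 36, u, 21, 27, k, p), (20, 19, d, 29, 26, n, x), (20, 19, d, 29, 35, c, x), (20, 27, r, 30, 26, n, b), (20, 27, r, 30, 35, c, b)}
Projecting to G, C (2 duplicate(s) eliminated): {(13, d), (13, p), (13, q), (20, b), (20, x)}

{(13, d), (13, p), (13, q), (20, b), (20, x)}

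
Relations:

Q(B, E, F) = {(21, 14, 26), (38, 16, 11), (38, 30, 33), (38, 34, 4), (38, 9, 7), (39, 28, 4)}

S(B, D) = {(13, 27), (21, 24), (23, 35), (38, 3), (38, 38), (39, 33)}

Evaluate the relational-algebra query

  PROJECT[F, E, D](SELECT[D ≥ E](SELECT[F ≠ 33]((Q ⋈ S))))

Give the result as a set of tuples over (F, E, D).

Q ⋈ S (natural join on B): {(21, 14, 26, 24), (38, 16, 11, 3), (38, 16, 11, 38), (38, 30, 33, 3), (38, 30, 33, 38), (38, 34, 4, 3), (38, 34, 4, 38), (38, 9, 7, 3), (38, 9, 7, 38), (39, 28, 4, 33)}
Filtering on F ≠ 33 leaves {(21, 14, 26, 24), (38, 16, 11, 3), (38, 16, 11, 38), (38, 34, 4, 3), (38, 34, 4, 38), (38, 9, 7, 3), (38, 9, 7, 38), (39, 28, 4, 33)}.
Filtering on D ≥ E leaves {(21, 14, 26, 24), (38, 16, 11, 38), (38, 34, 4, 38), (38, 9, 7, 38), (39, 28, 4, 33)}.
Keep only column(s) F, E, D: {(11, 16, 38), (26, 14, 24), (4, 28, 33), (4, 34, 38), (7, 9, 38)}

{(11, 16, 38), (26, 14, 24), (4, 28, 33), (4, 34, 38), (7, 9, 38)}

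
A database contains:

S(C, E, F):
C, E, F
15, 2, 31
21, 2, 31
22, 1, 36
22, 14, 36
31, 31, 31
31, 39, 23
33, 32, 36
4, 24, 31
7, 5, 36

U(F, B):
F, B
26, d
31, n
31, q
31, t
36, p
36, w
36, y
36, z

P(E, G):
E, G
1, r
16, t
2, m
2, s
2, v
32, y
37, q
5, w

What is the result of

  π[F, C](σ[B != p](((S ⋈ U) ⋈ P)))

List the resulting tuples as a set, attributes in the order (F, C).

Natural join on F: {(15, 2, 31, n), (15, 2, 31, q), (15, 2, 31, t), (21, 2, 31, n), (21, 2, 31, q), (21, 2, 31, t), (22, 1, 36, p), (22, 1, 36, w), (22, 1, 36, y), (22, 1, 36, z), (22, 14, 36, p), (22, 14, 36, w), (22, 14, 36, y), (22, 14, 36, z), (31, 31, 31, n), (31, 31, 31, q), (31, 31, 31, t), (33, 32, 36, p), (33, 32, 36, w), (33, 32, 36, y), (33, 32, 36, z), (4, 24, 31, n), (4, 24, 31, q), (4, 24, 31, t), (7, 5, 36, p), (7, 5, 36, w), (7, 5, 36, y), (7, 5, 36, z)}
Natural join on E: {(15, 2, 31, n, m), (15, 2, 31, n, s), (15, 2, 31, n, v), (15, 2, 31, q, m), (15, 2, 31, q, s), (15, 2, 31, q, v), (15, 2, 31, t, m), (15, 2, 31, t, s), (15, 2, 31, t, v), (21, 2, 31, n, m), (21, 2, 31, n, s), (21, 2, 31, n, v), (21, 2, 31, q, m), (21, 2, 31, q, s), (21, 2, 31, q, v), (21, 2, 31, t, m), (21, 2, 31, t, s), (21, 2, 31, t, v), (22, 1, 36, p, r), (22, 1, 36, w, r), (22, 1, 36, y, r), (22, 1, 36, z, r), (33, 32, 36, p, y), (33, 32, 36, w, y), (33, 32, 36, y, y), (33, 32, 36, z, y), (7, 5, 36, p, w), (7, 5, 36, w, w), (7, 5, 36, y, w), (7, 5, 36, z, w)}
σ[B != p]: keep tuples satisfying B != p → {(15, 2, 31, n, m), (15, 2, 31, n, s), (15, 2, 31, n, v), (15, 2, 31, q, m), (15, 2, 31, q, s), (15, 2, 31, q, v), (15, 2, 31, t, m), (15, 2, 31, t, s), (15, 2, 31, t, v), (21, 2, 31, n, m), (21, 2, 31, n, s), (21, 2, 31, n, v), (21, 2, 31, q, m), (21, 2, 31, q, s), (21, 2, 31, q, v), (21, 2, 31, t, m), (21, 2, 31, t, s), (21, 2, 31, t, v), (22, 1, 36, w, r), (22, 1, 36, y, r), (22, 1, 36, z, r), (33, 32, 36, w, y), (33, 32, 36, y, y), (33, 32, 36, z, y), (7, 5, 36, w, w), (7, 5, 36, y, w), (7, 5, 36, z, w)}
π_{F, C} gives {(31, 15), (31, 21), (36, 22), (36, 33), (36, 7)} (22 duplicate(s) eliminated).

{(31, 15), (31, 21), (36, 22), (36, 33), (36, 7)}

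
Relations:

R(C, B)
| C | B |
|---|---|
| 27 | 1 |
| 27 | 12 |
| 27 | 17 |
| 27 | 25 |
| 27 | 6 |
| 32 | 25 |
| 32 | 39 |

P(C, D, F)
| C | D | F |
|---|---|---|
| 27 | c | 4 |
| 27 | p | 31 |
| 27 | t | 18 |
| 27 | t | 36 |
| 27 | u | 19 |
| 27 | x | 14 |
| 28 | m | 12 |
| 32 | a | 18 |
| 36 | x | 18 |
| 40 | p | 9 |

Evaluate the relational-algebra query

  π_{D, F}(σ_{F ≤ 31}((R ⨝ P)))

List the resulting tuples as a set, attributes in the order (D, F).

{(a, 18), (c, 4), (p, 31), (t, 18), (u, 19), (x, 14)}

Joining R and P on C yields {(27, 1, c, 4), (27, 1, p, 31), (27, 1, t, 18), (27, 1, t, 36), (27, 1, u, 19), (27, 1, x, 14), (27, 12, c, 4), (27, 12, p, 31), (27, 12, t, 18), (27, 12, t, 36), (27, 12, u, 19), (27, 12, x, 14), (27, 17, c, 4), (27, 17, p, 31), (27, 17, t, 18), (27, 17, t, 36), (27, 17, u, 19), (27, 17, x, 14), (27, 25, c, 4), (27, 25, p, 31), (27, 25, t, 18), (27, 25, t, 36), (27, 25, u, 19), (27, 25, x, 14), (27, 6, c, 4), (27, 6, p, 31), (27, 6, t, 18), (27, 6, t, 36), (27, 6, u, 19), (27, 6, x, 14), (32, 25, a, 18), (32, 39, a, 18)}.
σ[F ≤ 31]: keep tuples satisfying F ≤ 31 → {(27, 1, c, 4), (27, 1, p, 31), (27, 1, t, 18), (27, 1, u, 19), (27, 1, x, 14), (27, 12, c, 4), (27, 12, p, 31), (27, 12, t, 18), (27, 12, u, 19), (27, 12, x, 14), (27, 17, c, 4), (27, 17, p, 31), (27, 17, t, 18), (27, 17, u, 19), (27, 17, x, 14), (27, 25, c, 4), (27, 25, p, 31), (27, 25, t, 18), (27, 25, u, 19), (27, 25, x, 14), (27, 6, c, 4), (27, 6, p, 31), (27, 6, t, 18), (27, 6, u, 19), (27, 6, x, 14), (32, 25, a, 18), (32, 39, a, 18)}
Keep only column(s) D, F (21 duplicate(s) eliminated): {(a, 18), (c, 4), (p, 31), (t, 18), (u, 19), (x, 14)}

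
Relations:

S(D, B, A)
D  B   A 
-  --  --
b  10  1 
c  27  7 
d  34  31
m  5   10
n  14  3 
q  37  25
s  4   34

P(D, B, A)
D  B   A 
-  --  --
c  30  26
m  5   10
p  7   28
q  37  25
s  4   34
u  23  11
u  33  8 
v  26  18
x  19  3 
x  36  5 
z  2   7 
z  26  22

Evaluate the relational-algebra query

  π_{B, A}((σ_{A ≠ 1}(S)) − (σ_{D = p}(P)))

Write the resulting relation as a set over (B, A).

Filtering on A ≠ 1 leaves {(c, 27, 7), (d, 34, 31), (m, 5, 10), (n, 14, 3), (q, 37, 25), (s, 4, 34)}.
Filtering on D = p leaves {(p, 7, 28)}.
Set difference of the two operands is {(c, 27, 7), (d, 34, 31), (m, 5, 10), (n, 14, 3), (q, 37, 25), (s, 4, 34)}.
π[B, A]: project onto (B, A) → {(14, 3), (27, 7), (34, 31), (37, 25), (4, 34), (5, 10)}

{(14, 3), (27, 7), (34, 31), (37, 25), (4, 34), (5, 10)}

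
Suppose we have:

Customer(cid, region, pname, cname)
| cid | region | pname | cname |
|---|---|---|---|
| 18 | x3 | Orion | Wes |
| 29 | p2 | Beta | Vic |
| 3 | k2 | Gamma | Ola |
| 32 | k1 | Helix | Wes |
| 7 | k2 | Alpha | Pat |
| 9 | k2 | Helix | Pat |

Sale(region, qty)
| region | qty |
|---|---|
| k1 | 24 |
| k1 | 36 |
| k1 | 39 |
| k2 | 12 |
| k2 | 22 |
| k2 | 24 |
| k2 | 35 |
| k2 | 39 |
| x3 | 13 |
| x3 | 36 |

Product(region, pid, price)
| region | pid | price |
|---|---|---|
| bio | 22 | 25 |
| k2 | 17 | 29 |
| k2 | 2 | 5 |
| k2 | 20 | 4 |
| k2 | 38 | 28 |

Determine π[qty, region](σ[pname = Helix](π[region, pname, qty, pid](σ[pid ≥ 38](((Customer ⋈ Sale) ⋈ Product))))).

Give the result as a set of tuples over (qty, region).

{(12, k2), (22, k2), (24, k2), (35, k2), (39, k2)}

Joining Customer and Sale on region yields {(18, x3, Orion, Wes, 13), (18, x3, Orion, Wes, 36), (3, k2, Gamma, Ola, 12), (3, k2, Gamma, Ola, 22), (3, k2, Gamma, Ola, 24), (3, k2, Gamma, Ola, 35), (3, k2, Gamma, Ola, 39), (32, k1, Helix, Wes, 24), (32, k1, Helix, Wes, 36), (32, k1, Helix, Wes, 39), (7, k2, Alpha, Pat, 12), (7, k2, Alpha, Pat, 22), (7, k2, Alpha, Pat, 24), (7, k2, Alpha, Pat, 35), (7, k2, Alpha, Pat, 39), (9, k2, Helix, Pat, 12), (9, k2, Helix, Pat, 22), (9, k2, Helix, Pat, 24), (9, k2, Helix, Pat, 35), (9, k2, Helix, Pat, 39)}.
Joining (Customer ⋈ Sale) and Product on region yields {(3, k2, Gamma, Ola, 12, 17, 29), (3, k2, Gamma, Ola, 12, 2, 5), (3, k2, Gamma, Ola, 12, 20, 4), (3, k2, Gamma, Ola, 12, 38, 28), (3, k2, Gamma, Ola, 22, 17, 29), (3, k2, Gamma, Ola, 22, 2, 5), (3, k2, Gamma, Ola, 22, 20, 4), (3, k2, Gamma, Ola, 22, 38, 28), (3, k2, Gamma, Ola, 24, 17, 29), (3, k2, Gamma, Ola, 24, 2, 5), (3, k2, Gamma, Ola, 24, 20, 4), (3, k2, Gamma, Ola, 24, 38, 28), (3, k2, Gamma, Ola, 35, 17, 29), (3, k2, Gamma, Ola, 35, 2, 5), (3, k2, Gamma, Ola, 35, 20, 4), (3, k2, Gamma, Ola, 35, 38, 28), (3, k2, Gamma, Ola, 39, 17, 29), (3, k2, Gamma, Ola, 39, 2, 5), (3, k2, Gamma, Ola, 39, 20, 4), (3, k2, Gamma, Ola, 39, 38, 28), (7, k2, Alpha, Pat, 12, 17, 29), (7, k2, Alpha, Pat, 12, 2, 5), (7, k2, Alpha, Pat, 12, 20, 4), (7, k2, Alpha, Pat, 12, 38, 28), (7, k2, Alpha, Pat, 22, 17, 29), (7, k2, Alpha, Pat, 22, 2, 5), (7, k2, Alpha, Pat, 22, 20, 4), (7, k2, Alpha, Pat, 22, 38, 28), (7, k2, Alpha, Pat, 24, 17, 29), (7, k2, Alpha, Pat, 24, 2, 5), (7, k2, Alpha, Pat, 24, 20, 4), (7, k2, Alpha, Pat, 24, 38, 28), (7, k2, Alpha, Pat, 35, 17, 29), (7, k2, Alpha, Pat, 35, 2, 5), (7, k2, Alpha, Pat, 35, 20, 4), (7, k2, Alpha, Pat, 35, 38, 28), (7, k2, Alpha, Pat, 39, 17, 29), (7, k2, Alpha, Pat, 39, 2, 5), (7, k2, Alpha, Pat, 39, 20, 4), (7, k2, Alpha, Pat, 39, 38, 28), (9, k2, Helix, Pat, 12, 17, 29), (9, k2, Helix, Pat, 12, 2, 5), (9, k2, Helix, Pat, 12, 20, 4), (9, k2, Helix, Pat, 12, 38, 28), (9, k2, Helix, Pat, 22, 17, 29), (9, k2, Helix, Pat, 22, 2, 5), (9, k2, Helix, Pat, 22, 20, 4), (9, k2, Helix, Pat, 22, 38, 28), (9, k2, Helix, Pat, 24, 17, 29), (9, k2, Helix, Pat, 24, 2, 5), (9, k2, Helix, Pat, 24, 20, 4), (9, k2, Helix, Pat, 24, 38, 28), (9, k2, Helix, Pat, 35, 17, 29), (9, k2, Helix, Pat, 35, 2, 5), (9, k2, Helix, Pat, 35, 20, 4), (9, k2, Helix, Pat, 35, 38, 28), (9, k2, Helix, Pat, 39, 17, 29), (9, k2, Helix, Pat, 39, 2, 5), (9, k2, Helix, Pat, 39, 20, 4), (9, k2, Helix, Pat, 39, 38, 28)}.
Filtering on pid ≥ 38 leaves {(3, k2, Gamma, Ola, 12, 38, 28), (3, k2, Gamma, Ola, 22, 38, 28), (3, k2, Gamma, Ola, 24, 38, 28), (3, k2, Gamma, Ola, 35, 38, 28), (3, k2, Gamma, Ola, 39, 38, 28), (7, k2, Alpha, Pat, 12, 38, 28), (7, k2, Alpha, Pat, 22, 38, 28), (7, k2, Alpha, Pat, 24, 38, 28), (7, k2, Alpha, Pat, 35, 38, 28), (7, k2, Alpha, Pat, 39, 38, 28), (9, k2, Helix, Pat, 12, 38, 28), (9, k2, Helix, Pat, 22, 38, 28), (9, k2, Helix, Pat, 24, 38, 28), (9, k2, Helix, Pat, 35, 38, 28), (9, k2, Helix, Pat, 39, 38, 28)}.
π[region, pname, qty, pid]: project onto (region, pname, qty, pid) → {(k2, Alpha, 12, 38), (k2, Alpha, 22, 38), (k2, Alpha, 24, 38), (k2, Alpha, 35, 38), (k2, Alpha, 39, 38), (k2, Gamma, 12, 38), (k2, Gamma, 22, 38), (k2, Gamma, 24, 38), (k2, Gamma, 35, 38), (k2, Gamma, 39, 38), (k2, Helix, 12, 38), (k2, Helix, 22, 38), (k2, Helix, 24, 38), (k2, Helix, 35, 38), (k2, Helix, 39, 38)}
Filtering on pname = Helix leaves {(k2, Helix, 12, 38), (k2, Helix, 22, 38), (k2, Helix, 24, 38), (k2, Helix, 35, 38), (k2, Helix, 39, 38)}.
π[qty, region]: project onto (qty, region) → {(12, k2), (22, k2), (24, k2), (35, k2), (39, k2)}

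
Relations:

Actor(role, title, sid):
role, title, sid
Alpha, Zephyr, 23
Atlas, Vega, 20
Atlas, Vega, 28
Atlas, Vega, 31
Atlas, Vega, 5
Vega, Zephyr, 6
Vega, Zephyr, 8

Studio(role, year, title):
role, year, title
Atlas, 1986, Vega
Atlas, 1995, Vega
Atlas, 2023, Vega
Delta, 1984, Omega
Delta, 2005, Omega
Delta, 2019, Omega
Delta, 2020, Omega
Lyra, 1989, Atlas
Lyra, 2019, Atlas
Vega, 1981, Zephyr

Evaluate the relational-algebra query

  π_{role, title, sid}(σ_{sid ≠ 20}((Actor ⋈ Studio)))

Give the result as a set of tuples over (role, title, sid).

{(Atlas, Vega, 28), (Atlas, Vega, 31), (Atlas, Vega, 5), (Vega, Zephyr, 6), (Vega, Zephyr, 8)}

Joining Actor and Studio on role, title yields {(Atlas, Vega, 20, 1986), (Atlas, Vega, 20, 1995), (Atlas, Vega, 20, 2023), (Atlas, Vega, 28, 1986), (Atlas, Vega, 28, 1995), (Atlas, Vega, 28, 2023), (Atlas, Vega, 31, 1986), (Atlas, Vega, 31, 1995), (Atlas, Vega, 31, 2023), (Atlas, Vega, 5, 1986), (Atlas, Vega, 5, 1995), (Atlas, Vega, 5, 2023), (Vega, Zephyr, 6, 1981), (Vega, Zephyr, 8, 1981)}.
Selection sid ≠ 20: {(Atlas, Vega, 28, 1986), (Atlas, Vega, 28, 1995), (Atlas, Vega, 28, 2023), (Atlas, Vega, 31, 1986), (Atlas, Vega, 31, 1995), (Atlas, Vega, 31, 2023), (Atlas, Vega, 5, 1986), (Atlas, Vega, 5, 1995), (Atlas, Vega, 5, 2023), (Vega, Zephyr, 6, 1981), (Vega, Zephyr, 8, 1981)}
Projecting to role, title, sid (6 duplicate(s) eliminated): {(Atlas, Vega, 28), (Atlas, Vega, 31), (Atlas, Vega, 5), (Vega, Zephyr, 6), (Vega, Zephyr, 8)}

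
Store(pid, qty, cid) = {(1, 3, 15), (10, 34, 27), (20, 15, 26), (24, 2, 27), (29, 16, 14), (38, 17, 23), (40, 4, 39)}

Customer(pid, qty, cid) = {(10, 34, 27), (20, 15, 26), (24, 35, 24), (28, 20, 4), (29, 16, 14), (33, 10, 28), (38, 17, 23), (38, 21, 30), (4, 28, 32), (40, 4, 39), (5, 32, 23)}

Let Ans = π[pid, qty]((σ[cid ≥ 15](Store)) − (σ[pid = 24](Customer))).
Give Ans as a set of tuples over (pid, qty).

{(1, 3), (10, 34), (20, 15), (24, 2), (38, 17), (40, 4)}

Filtering on cid ≥ 15 leaves {(1, 3, 15), (10, 34, 27), (20, 15, 26), (24, 2, 27), (38, 17, 23), (40, 4, 39)}.
Filtering on pid = 24 leaves {(24, 35, 24)}.
Difference: {(1, 3, 15), (10, 34, 27), (20, 15, 26), (24, 2, 27), (38, 17, 23), (40, 4, 39)} with {(24, 35, 24)} → {(1, 3, 15), (10, 34, 27), (20, 15, 26), (24, 2, 27), (38, 17, 23), (40, 4, 39)}
Keep only column(s) pid, qty: {(1, 3), (10, 34), (20, 15), (24, 2), (38, 17), (40, 4)}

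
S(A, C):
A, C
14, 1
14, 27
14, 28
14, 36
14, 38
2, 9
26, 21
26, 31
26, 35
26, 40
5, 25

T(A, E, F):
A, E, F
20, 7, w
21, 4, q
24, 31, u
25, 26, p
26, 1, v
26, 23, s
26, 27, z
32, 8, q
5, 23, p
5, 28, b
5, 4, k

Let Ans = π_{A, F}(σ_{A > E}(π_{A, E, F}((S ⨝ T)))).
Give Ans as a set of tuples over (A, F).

S ⋈ T (natural join on A): {(26, 21, 1, v), (26, 21, 23, s), (26, 21, 27, z), (26, 31, 1, v), (26, 31, 23, s), (26, 31, 27, z), (26, 35, 1, v), (26, 35, 23, s), (26, 35, 27, z), (26, 40, 1, v), (26, 40, 23, s), (26, 40, 27, z), (5, 25, 23, p), (5, 25, 28, b), (5, 25, 4, k)}
Keep only column(s) A, E, F (9 duplicate(s) eliminated): {(26, 1, v), (26, 23, s), (26, 27, z), (5, 23, p), (5, 28, b), (5, 4, k)}
Selection A > E: {(26, 1, v), (26, 23, s), (5, 4, k)}
Keep only column(s) A, F: {(26, s), (26, v), (5, k)}

{(26, s), (26, v), (5, k)}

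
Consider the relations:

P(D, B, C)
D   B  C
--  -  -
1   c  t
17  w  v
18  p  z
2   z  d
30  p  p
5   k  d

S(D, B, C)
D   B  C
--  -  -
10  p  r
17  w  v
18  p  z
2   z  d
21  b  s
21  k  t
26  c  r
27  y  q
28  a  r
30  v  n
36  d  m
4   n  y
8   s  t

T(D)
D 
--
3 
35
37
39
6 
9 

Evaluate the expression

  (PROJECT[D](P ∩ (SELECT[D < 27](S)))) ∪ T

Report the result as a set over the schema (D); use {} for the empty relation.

{17, 18, 2, 3, 35, 37, 39, 6, 9}

Selection D < 27: {(10, p, r), (17, w, v), (18, p, z), (2, z, d), (21, b, s), (21, k, t), (26, c, r), (4, n, y), (8, s, t)}
Set intersection of the two operands is {(17, w, v), (18, p, z), (2, z, d)}.
Keep only column(s) D: {17, 18, 2}
Set union of the two operands is {17, 18, 2, 3, 35, 37, 39, 6, 9}.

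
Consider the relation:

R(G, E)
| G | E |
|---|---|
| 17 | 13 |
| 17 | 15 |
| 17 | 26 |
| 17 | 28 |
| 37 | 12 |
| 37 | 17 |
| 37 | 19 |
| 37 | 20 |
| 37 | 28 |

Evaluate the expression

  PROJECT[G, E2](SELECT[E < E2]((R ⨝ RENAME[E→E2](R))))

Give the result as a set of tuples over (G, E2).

ρ[E→E2]: schema becomes (G, E2); tuples unchanged.
Joining R and RENAME[E→E2](R) on G yields {(17, 13, 13), (17, 13, 15), (17, 13, 26), (17, 13, 28), (17, 15, 13), (17, 15, 15), (17, 15, 26), (17, 15, 28), (17, 26, 13), (17, 26, 15), (17, 26, 26), (17, 26, 28), (17, 28, 13), (17, 28, 15), (17, 28, 26), (17, 28, 28), (37, 12, 12), (37, 12, 17), (37, 12, 19), (37, 12, 20), (37, 12, 28), (37, 17, 12), (37, 17, 17), (37, 17, 19), (37, 17, 20), (37, 17, 28), (37, 19, 12), (37, 19, 17), (37, 19, 19), (37, 19, 20), (37, 19, 28), (37, 20, 12), (37, 20, 17), (37, 20, 19), (37, 20, 20), (37, 20, 28), (37, 28, 12), (37, 28, 17), (37, 28, 19), (37, 28, 20), (37, 28, 28)}.
Apply σ_{E < E2}; surviving tuples: {(17, 13, 15), (17, 13, 26), (17, 13, 28), (17, 15, 26), (17, 15, 28), (17, 26, 28), (37, 12, 17), (37, 12, 19), (37, 12, 20), (37, 12, 28), (37, 17, 19), (37, 17, 20), (37, 17, 28), (37, 19, 20), (37, 19, 28), (37, 20, 28)}
Keep only column(s) G, E2 (9 duplicate(s) eliminated): {(17, 15), (17, 26), (17, 28), (37, 17), (37, 19), (37, 20), (37, 28)}

{(17, 15), (17, 26), (17, 28), (37, 17), (37, 19), (37, 20), (37, 28)}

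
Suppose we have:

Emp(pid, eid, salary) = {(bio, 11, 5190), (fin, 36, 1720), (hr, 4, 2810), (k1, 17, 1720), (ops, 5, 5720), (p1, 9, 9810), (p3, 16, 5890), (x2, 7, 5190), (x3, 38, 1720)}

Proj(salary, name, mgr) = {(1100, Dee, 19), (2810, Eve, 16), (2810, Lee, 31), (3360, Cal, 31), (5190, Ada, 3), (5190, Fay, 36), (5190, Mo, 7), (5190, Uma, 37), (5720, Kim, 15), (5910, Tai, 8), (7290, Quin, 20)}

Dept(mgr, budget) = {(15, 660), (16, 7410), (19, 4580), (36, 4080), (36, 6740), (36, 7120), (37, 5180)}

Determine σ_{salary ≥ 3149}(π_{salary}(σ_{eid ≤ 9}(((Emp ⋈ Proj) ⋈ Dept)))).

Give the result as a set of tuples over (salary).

{5190, 5720}

Emp ⋈ Proj (natural join on salary): {(bio, 11, 5190, Ada, 3), (bio, 11, 5190, Fay, 36), (bio, 11, 5190, Mo, 7), (bio, 11, 5190, Uma, 37), (hr, 4, 2810, Eve, 16), (hr, 4, 2810, Lee, 31), (ops, 5, 5720, Kim, 15), (x2, 7, 5190, Ada, 3), (x2, 7, 5190, Fay, 36), (x2, 7, 5190, Mo, 7), (x2, 7, 5190, Uma, 37)}
(Emp ⋈ Proj) ⋈ Dept (natural join on mgr): {(bio, 11, 5190, Fay, 36, 4080), (bio, 11, 5190, Fay, 36, 6740), (bio, 11, 5190, Fay, 36, 7120), (bio, 11, 5190, Uma, 37, 5180), (hr, 4, 2810, Eve, 16, 7410), (ops, 5, 5720, Kim, 15, 660), (x2, 7, 5190, Fay, 36, 4080), (x2, 7, 5190, Fay, 36, 6740), (x2, 7, 5190, Fay, 36, 7120), (x2, 7, 5190, Uma, 37, 5180)}
Filtering on eid ≤ 9 leaves {(hr, 4, 2810, Eve, 16, 7410), (ops, 5, 5720, Kim, 15, 660), (x2, 7, 5190, Fay, 36, 4080), (x2, 7, 5190, Fay, 36, 6740), (x2, 7, 5190, Fay, 36, 7120), (x2, 7, 5190, Uma, 37, 5180)}.
Projecting to salary (3 duplicate(s) eliminated): {2810, 5190, 5720}
Filtering on salary ≥ 3149 leaves {5190, 5720}.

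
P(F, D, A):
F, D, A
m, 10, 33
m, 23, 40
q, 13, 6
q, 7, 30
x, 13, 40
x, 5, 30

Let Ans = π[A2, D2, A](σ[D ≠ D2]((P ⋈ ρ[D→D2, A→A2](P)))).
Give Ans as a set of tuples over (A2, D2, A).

ρ[D→D2, A→A2]: schema becomes (F, D2, A2); tuples unchanged.
Joining P and ρ[D→D2, A→A2](P) on F yields {(m, 10, 33, 10, 33), (m, 10, 33, 23, 40), (m, 23, 40, 10, 33), (m, 23, 40, 23, 40), (q, 13, 6, 13, 6), (q, 13, 6, 7, 30), (q, 7, 30, 13, 6), (q, 7, 30, 7, 30), (x, 13, 40, 13, 40), (x, 13, 40, 5, 30), (x, 5, 30, 13, 40), (x, 5, 30, 5, 30)}.
σ[D ≠ D2]: keep tuples satisfying D ≠ D2 → {(m, 10, 33, 23, 40), (m, 23, 40, 10, 33), (q, 13, 6, 7, 30), (q, 7, 30, 13, 6), (x, 13, 40, 5, 30), (x, 5, 30, 13, 40)}
π_{A2, D2, A} gives {(30, 5, 40), (30, 7, 6), (33, 10, 40), (40, 13, 30), (40, 23, 33), (6, 13, 30)}.

{(30, 5, 40), (30, 7, 6), (33, 10, 40), (40, 13, 30), (40, 23, 33), (6, 13, 30)}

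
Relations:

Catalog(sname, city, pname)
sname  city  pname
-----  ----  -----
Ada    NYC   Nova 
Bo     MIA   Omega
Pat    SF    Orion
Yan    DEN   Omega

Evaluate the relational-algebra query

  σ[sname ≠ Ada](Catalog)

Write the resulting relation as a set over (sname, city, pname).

{(Bo, MIA, Omega), (Pat, SF, Orion), (Yan, DEN, Omega)}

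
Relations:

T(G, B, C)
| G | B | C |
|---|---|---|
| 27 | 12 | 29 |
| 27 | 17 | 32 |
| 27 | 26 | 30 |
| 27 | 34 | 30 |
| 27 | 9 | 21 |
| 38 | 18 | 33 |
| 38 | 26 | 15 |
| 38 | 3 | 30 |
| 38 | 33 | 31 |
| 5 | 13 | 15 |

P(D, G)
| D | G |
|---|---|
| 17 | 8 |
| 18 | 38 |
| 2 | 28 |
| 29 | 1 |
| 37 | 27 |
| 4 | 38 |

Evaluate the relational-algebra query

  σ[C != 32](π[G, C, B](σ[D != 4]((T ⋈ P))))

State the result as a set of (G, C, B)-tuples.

Natural join on G: {(27, 12, 29, 37), (27, 17, 32, 37), (27, 26, 30, 37), (27, 34, 30, 37), (27, 9, 21, 37), (38, 18, 33, 18), (38, 18, 33, 4), (38, 26, 15, 18), (38, 26, 15, 4), (38, 3, 30, 18), (38, 3, 30, 4), (38, 33, 31, 18), (38, 33, 31, 4)}
Selection D != 4: {(27, 12, 29, 37), (27, 17, 32, 37), (27, 26, 30, 37), (27, 34, 30, 37), (27, 9, 21, 37), (38, 18, 33, 18), (38, 26, 15, 18), (38, 3, 30, 18), (38, 33, 31, 18)}
Keep only column(s) G, C, B: {(27, 21, 9), (27, 29, 12), (27, 30, 26), (27, 30, 34), (27, 32, 17), (38, 15, 26), (38, 30, 3), (38, 31, 33), (38, 33, 18)}
Selection C != 32: {(27, 21, 9), (27, 29, 12), (27, 30, 26), (27, 30, 34), (38, 15, 26), (38, 30, 3), (38, 31, 33), (38, 33, 18)}

{(27, 21, 9), (27, 29, 12), (27, 30, 26), (27, 30, 34), (38, 15, 26), (38, 30, 3), (38, 31, 33), (38, 33, 18)}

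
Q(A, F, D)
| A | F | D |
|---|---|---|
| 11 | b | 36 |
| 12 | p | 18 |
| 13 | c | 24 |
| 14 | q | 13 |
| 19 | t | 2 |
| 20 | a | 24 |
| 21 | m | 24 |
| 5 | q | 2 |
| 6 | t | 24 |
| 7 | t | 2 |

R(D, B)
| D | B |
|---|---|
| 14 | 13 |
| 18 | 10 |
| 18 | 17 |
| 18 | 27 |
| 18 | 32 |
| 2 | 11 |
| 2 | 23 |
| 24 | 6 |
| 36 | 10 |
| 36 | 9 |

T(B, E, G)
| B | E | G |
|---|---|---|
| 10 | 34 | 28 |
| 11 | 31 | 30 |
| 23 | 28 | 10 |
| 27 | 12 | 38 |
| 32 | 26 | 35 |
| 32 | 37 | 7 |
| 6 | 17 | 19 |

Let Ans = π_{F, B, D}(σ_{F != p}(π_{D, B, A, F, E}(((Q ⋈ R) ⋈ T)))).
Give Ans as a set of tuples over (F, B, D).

Joining Q and R on D yields {(11, b, 36, 10), (11, b, 36, 9), (12, p, 18, 10), (12, p, 18, 17), (12, p, 18, 27), (12, p, 18, 32), (13, c, 24, 6), (19, t, 2, 11), (19, t, 2, 23), (20, a, 24, 6), (21, m, 24, 6), (5, q, 2, 11), (5, q, 2, 23), (6, t, 24, 6), (7, t, 2, 11), (7, t, 2, 23)}.
Joining (Q ⋈ R) and T on B yields {(11, b, 36, 10, 34, 28), (12, p, 18, 10, 34, 28), (12, p, 18, 27, 12, 38), (12, p, 18, 32, 26, 35), (12, p, 18, 32, 37, 7), (13, c, 24, 6, 17, 19), (19, t, 2, 11, 31, 30), (19, t, 2, 23, 28, 10), (20, a, 24, 6, 17, 19), (21, m, 24, 6, 17, 19), (5, q, 2, 11, 31, 30), (5, q, 2, 23, 28, 10), (6, t, 24, 6, 17, 19), (7, t, 2, 11, 31, 30), (7, t, 2, 23, 28, 10)}.
π[D, B, A, F, E]: project onto (D, B, A, F, E) → {(18, 10, 12, p, 34), (18, 27, 12, p, 12), (18, 32, 12, p, 26), (18, 32, 12, p, 37), (2, 11, 19, t, 31), (2, 11, 5, q, 31), (2, 11, 7, t, 31), (2, 23, 19, t, 28), (2, 23, 5, q, 28), (2, 23, 7, t, 28), (24, 6, 13, c, 17), (24, 6, 20, a, 17), (24, 6, 21, m, 17), (24, 6, 6, t, 17), (36, 10, 11, b, 34)}
Selection F != p: {(2, 11, 19, t, 31), (2, 11, 5, q, 31), (2, 11, 7, t, 31), (2, 23, 19, t, 28), (2, 23, 5, q, 28), (2, 23, 7, t, 28), (24, 6, 13, c, 17), (24, 6, 20, a, 17), (24, 6, 21, m, 17), (24, 6, 6, t, 17), (36, 10, 11, b, 34)}
π[F, B, D]: project onto (F, B, D) (2 duplicate(s) eliminated) → {(a, 6, 24), (b, 10, 36), (c, 6, 24), (m, 6, 24), (q, 11, 2), (q, 23, 2), (t, 11, 2), (t, 23, 2), (t, 6, 24)}

{(a, 6, 24), (b, 10, 36), (c, 6, 24), (m, 6, 24), (q, 11, 2), (q, 23, 2), (t, 11, 2), (t, 23, 2), (t, 6, 24)}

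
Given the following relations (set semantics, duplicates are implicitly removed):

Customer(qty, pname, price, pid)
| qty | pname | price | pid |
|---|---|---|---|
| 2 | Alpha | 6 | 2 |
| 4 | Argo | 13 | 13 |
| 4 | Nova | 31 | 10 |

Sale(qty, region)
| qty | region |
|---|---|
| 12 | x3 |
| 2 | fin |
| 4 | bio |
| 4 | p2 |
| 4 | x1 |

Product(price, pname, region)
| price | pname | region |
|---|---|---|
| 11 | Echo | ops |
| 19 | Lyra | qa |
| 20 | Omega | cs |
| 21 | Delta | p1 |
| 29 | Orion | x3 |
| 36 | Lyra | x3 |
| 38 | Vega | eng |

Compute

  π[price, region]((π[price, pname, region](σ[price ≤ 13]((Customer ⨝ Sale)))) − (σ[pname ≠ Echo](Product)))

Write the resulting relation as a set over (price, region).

Customer ⋈ Sale (natural join on qty): {(2, Alpha, 6, 2, fin), (4, Argo, 13, 13, bio), (4, Argo, 13, 13, p2), (4, Argo, 13, 13, x1), (4, Nova, 31, 10, bio), (4, Nova, 31, 10, p2), (4, Nova, 31, 10, x1)}
Selection price ≤ 13: {(2, Alpha, 6, 2, fin), (4, Argo, 13, 13, bio), (4, Argo, 13, 13, p2), (4, Argo, 13, 13, x1)}
Keep only column(s) price, pname, region: {(13, Argo, bio), (13, Argo, p2), (13, Argo, x1), (6, Alpha, fin)}
Selection pname ≠ Echo: {(19, Lyra, qa), (20, Omega, cs), (21, Delta, p1), (29, Orion, x3), (36, Lyra, x3), (38, Vega, eng)}
Taking the difference: {(13, Argo, bio), (13, Argo, p2), (13, Argo, x1), (6, Alpha, fin)}
Keep only column(s) price, region: {(13, bio), (13, p2), (13, x1), (6, fin)}

{(13, bio), (13, p2), (13, x1), (6, fin)}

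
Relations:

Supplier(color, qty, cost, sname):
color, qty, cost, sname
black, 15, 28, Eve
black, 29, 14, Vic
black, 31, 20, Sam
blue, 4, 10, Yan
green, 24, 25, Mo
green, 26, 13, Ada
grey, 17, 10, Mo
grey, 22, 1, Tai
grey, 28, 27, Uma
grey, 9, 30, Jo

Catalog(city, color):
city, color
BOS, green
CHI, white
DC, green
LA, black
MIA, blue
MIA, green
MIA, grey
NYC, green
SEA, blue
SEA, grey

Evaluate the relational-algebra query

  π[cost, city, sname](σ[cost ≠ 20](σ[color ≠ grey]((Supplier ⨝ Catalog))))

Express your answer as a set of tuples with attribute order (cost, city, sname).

{(10, MIA, Yan), (10, SEA, Yan), (13, BOS, Ada), (13, DC, Ada), (13, MIA, Ada), (13, NYC, Ada), (14, LA, Vic), (25, BOS, Mo), (25, DC, Mo), (25, MIA, Mo), (25, NYC, Mo), (28, LA, Eve)}

Joining Supplier and Catalog on color yields {(black, 15, 28, Eve, LA), (black, 29, 14, Vic, LA), (black, 31, 20, Sam, LA), (blue, 4, 10, Yan, MIA), (blue, 4, 10, Yan, SEA), (green, 24, 25, Mo, BOS), (green, 24, 25, Mo, DC), (green, 24, 25, Mo, MIA), (green, 24, 25, Mo, NYC), (green, 26, 13, Ada, BOS), (green, 26, 13, Ada, DC), (green, 26, 13, Ada, MIA), (green, 26, 13, Ada, NYC), (grey, 17, 10, Mo, MIA), (grey, 17, 10, Mo, SEA), (grey, 22, 1, Tai, MIA), (grey, 22, 1, Tai, SEA), (grey, 28, 27, Uma, MIA), (grey, 28, 27, Uma, SEA), (grey, 9, 30, Jo, MIA), (grey, 9, 30, Jo, SEA)}.
σ[color ≠ grey]: keep tuples satisfying color ≠ grey → {(black, 15, 28, Eve, LA), (black, 29, 14, Vic, LA), (black, 31, 20, Sam, LA), (blue, 4, 10, Yan, MIA), (blue, 4, 10, Yan, SEA), (green, 24, 25, Mo, BOS), (green, 24, 25, Mo, DC), (green, 24, 25, Mo, MIA), (green, 24, 25, Mo, NYC), (green, 26, 13, Ada, BOS), (green, 26, 13, Ada, DC), (green, 26, 13, Ada, MIA), (green, 26, 13, Ada, NYC)}
σ[cost ≠ 20]: keep tuples satisfying cost ≠ 20 → {(black, 15, 28, Eve, LA), (black, 29, 14, Vic, LA), (blue, 4, 10, Yan, MIA), (blue, 4, 10, Yan, SEA), (green, 24, 25, Mo, BOS), (green, 24, 25, Mo, DC), (green, 24, 25, Mo, MIA), (green, 24, 25, Mo, NYC), (green, 26, 13, Ada, BOS), (green, 26, 13, Ada, DC), (green, 26, 13, Ada, MIA), (green, 26, 13, Ada, NYC)}
π[cost, city, sname]: project onto (cost, city, sname) → {(10, MIA, Yan), (10, SEA, Yan), (13, BOS, Ada), (13, DC, Ada), (13, MIA, Ada), (13, NYC, Ada), (14, LA, Vic), (25, BOS, Mo), (25, DC, Mo), (25, MIA, Mo), (25, NYC, Mo), (28, LA, Eve)}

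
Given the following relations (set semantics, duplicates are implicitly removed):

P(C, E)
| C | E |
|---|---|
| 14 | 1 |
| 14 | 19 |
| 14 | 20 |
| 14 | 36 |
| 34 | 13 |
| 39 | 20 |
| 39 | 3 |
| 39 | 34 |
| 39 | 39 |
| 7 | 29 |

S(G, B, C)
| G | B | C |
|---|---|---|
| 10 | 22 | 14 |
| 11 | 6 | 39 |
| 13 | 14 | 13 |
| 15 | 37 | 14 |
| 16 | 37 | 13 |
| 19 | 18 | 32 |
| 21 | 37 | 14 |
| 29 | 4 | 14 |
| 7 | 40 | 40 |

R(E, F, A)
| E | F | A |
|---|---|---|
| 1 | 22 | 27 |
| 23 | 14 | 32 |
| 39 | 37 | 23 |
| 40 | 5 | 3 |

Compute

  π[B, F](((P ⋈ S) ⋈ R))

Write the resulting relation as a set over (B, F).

{(22, 22), (37, 22), (4, 22), (6, 37)}

Natural join on C: {(14, 1, 10, 22), (14, 1, 15, 37), (14, 1, 21, 37), (14, 1, 29, 4), (14, 19, 10, 22), (14, 19, 15, 37), (14, 19, 21, 37), (14, 19, 29, 4), (14, 20, 10, 22), (14, 20, 15, 37), (14, 20, 21, 37), (14, 20, 29, 4), (14, 36, 10, 22), (14, 36, 15, 37), (14, 36, 21, 37), (14, 36, 29, 4), (39, 20, 11, 6), (39, 3, 11, 6), (39, 34, 11, 6), (39, 39, 11, 6)}
Natural join on E: {(14, 1, 10, 22, 22, 27), (14, 1, 15, 37, 22, 27), (14, 1, 21, 37, 22, 27), (14, 1, 29, 4, 22, 27), (39, 39, 11, 6, 37, 23)}
Keep only column(s) B, F (1 duplicate(s) eliminated): {(22, 22), (37, 22), (4, 22), (6, 37)}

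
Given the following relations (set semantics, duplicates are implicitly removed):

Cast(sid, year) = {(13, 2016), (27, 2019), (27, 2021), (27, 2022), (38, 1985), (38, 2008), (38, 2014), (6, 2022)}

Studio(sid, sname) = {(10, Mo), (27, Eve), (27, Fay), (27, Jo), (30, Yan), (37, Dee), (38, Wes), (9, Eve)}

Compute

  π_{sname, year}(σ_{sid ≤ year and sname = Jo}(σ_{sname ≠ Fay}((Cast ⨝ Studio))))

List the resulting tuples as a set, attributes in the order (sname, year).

Cast ⋈ Studio (natural join on sid): {(27, 2019, Eve), (27, 2019, Fay), (27, 2019, Jo), (27, 2021, Eve), (27, 2021, Fay), (27, 2021, Jo), (27, 2022, Eve), (27, 2022, Fay), (27, 2022, Jo), (38, 1985, Wes), (38, 2008, Wes), (38, 2014, Wes)}
Apply σ_{sname ≠ Fay}; surviving tuples: {(27, 2019, Eve), (27, 2019, Jo), (27, 2021, Eve), (27, 2021, Jo), (27, 2022, Eve), (27, 2022, Jo), (38, 1985, Wes), (38, 2008, Wes), (38, 2014, Wes)}
Apply σ_{sid ≤ year and sname = Jo}; surviving tuples: {(27, 2019, Jo), (27, 2021, Jo), (27, 2022, Jo)}
Keep only column(s) sname, year: {(Jo, 2019), (Jo, 2021), (Jo, 2022)}

{(Jo, 2019), (Jo, 2021), (Jo, 2022)}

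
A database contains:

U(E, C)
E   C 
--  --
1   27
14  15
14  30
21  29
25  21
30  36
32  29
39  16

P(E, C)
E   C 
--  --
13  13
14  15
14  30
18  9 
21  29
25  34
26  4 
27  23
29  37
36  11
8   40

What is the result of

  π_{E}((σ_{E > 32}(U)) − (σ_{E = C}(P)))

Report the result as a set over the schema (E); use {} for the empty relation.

Selection E > 32: {(39, 16)}
Selection E = C: {(13, 13)}
Taking the difference: {(39, 16)}
π[E]: project onto (E) → {39}

{39}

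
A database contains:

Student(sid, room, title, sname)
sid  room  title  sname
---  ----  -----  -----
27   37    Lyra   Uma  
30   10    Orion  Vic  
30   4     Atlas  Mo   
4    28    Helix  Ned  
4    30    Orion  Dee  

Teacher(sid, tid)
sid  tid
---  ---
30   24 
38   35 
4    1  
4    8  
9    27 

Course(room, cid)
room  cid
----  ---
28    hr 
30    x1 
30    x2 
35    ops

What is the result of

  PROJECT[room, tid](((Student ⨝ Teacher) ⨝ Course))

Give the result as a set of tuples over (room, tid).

Natural join on sid: {(30, 10, Orion, Vic, 24), (30, 4, Atlas, Mo, 24), (4, 28, Helix, Ned, 1), (4, 28, Helix, Ned, 8), (4, 30, Orion, Dee, 1), (4, 30, Orion, Dee, 8)}
Natural join on room: {(4, 28, Helix, Ned, 1, hr), (4, 28, Helix, Ned, 8, hr), (4, 30, Orion, Dee, 1, x1), (4, 30, Orion, Dee, 1, x2), (4, 30, Orion, Dee, 8, x1), (4, 30, Orion, Dee, 8, x2)}
π_{room, tid} gives {(28, 1), (28, 8), (30, 1), (30, 8)} (2 duplicate(s) eliminated).

{(28, 1), (28, 8), (30, 1), (30, 8)}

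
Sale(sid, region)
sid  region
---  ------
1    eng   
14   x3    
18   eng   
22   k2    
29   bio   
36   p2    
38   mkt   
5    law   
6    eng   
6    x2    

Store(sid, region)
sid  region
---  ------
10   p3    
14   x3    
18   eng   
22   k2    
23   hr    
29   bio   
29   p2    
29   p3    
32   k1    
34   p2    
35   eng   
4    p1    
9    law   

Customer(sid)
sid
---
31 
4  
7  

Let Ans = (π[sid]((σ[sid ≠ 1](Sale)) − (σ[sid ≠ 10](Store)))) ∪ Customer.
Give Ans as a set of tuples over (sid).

Filtering on sid ≠ 1 leaves {(14, x3), (18, eng), (22, k2), (29, bio), (36, p2), (38, mkt), (5, law), (6, eng), (6, x2)}.
Filtering on sid ≠ 10 leaves {(14, x3), (18, eng), (22, k2), (23, hr), (29, bio), (29, p2), (29, p3), (32, k1), (34, p2), (35, eng), (4, p1), (9, law)}.
Set difference of the two operands is {(36, p2), (38, mkt), (5, law), (6, eng), (6, x2)}.
π[sid]: project onto (sid) (1 duplicate(s) eliminated) → {36, 38, 5, 6}
Set union of the two operands is {31, 36, 38, 4, 5, 6, 7}.

{31, 36, 38, 4, 5, 6, 7}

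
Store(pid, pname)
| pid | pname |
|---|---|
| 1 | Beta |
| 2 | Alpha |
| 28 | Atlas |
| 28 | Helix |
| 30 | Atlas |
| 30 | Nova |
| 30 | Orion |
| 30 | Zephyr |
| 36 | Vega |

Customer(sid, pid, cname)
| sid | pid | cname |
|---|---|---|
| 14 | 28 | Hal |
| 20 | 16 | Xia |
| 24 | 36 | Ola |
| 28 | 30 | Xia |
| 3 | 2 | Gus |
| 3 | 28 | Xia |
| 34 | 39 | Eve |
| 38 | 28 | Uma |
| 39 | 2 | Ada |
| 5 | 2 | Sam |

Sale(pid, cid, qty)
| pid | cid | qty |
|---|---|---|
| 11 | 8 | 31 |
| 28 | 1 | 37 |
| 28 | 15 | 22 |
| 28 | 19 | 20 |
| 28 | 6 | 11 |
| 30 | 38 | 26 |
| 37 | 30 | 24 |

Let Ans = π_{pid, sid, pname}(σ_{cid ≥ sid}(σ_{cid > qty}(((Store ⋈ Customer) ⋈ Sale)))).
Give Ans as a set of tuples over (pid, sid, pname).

Store ⋈ Customer (natural join on pid): {(2, Alpha, 3, Gus), (2, Alpha, 39, Ada), (2, Alpha, 5, Sam), (28, Atlas, 14, Hal), (28, Atlas, 3, Xia), (28, Atlas, 38, Uma), (28, Helix, 14, Hal), (28, Helix, 3, Xia), (28, Helix, 38, Uma), (30, Atlas, 28, Xia), (30, Nova, 28, Xia), (30, Orion, 28, Xia), (30, Zephyr, 28, Xia), (36, Vega, 24, Ola)}
(Store ⋈ Customer) ⋈ Sale (natural join on pid): {(28, Atlas, 14, Hal, 1, 37), (28, Atlas, 14, Hal, 15, 22), (28, Atlas, 14, Hal, 19, 20), (28, Atlas, 14, Hal, 6, 11), (28, Atlas, 3, Xia, 1, 37), (28, Atlas, 3, Xia, 15, 22), (28, Atlas, 3, Xia, 19, 20), (28, Atlas, 3, Xia, 6, 11), (28, Atlas, 38, Uma, 1, 37), (28, Atlas, 38, Uma, 15, 22), (28, Atlas, 38, Uma, 19, 20), (28, Atlas, 38, Uma, 6, 11), (28, Helix, 14, Hal, 1, 37), (28, Helix, 14, Hal, 15, 22), (28, Helix, 14, Hal, 19, 20), (28, Helix, 14, Hal, 6, 11), (28, Helix, 3, Xia, 1, 37), (28, Helix, 3, Xia, 15, 22), (28, Helix, 3, Xia, 19, 20), (28, Helix, 3, Xia, 6, 11), (28, Helix, 38, Uma, 1, 37), (28, Helix, 38, Uma, 15, 22), (28, Helix, 38, Uma, 19, 20), (28, Helix, 38, Uma, 6, 11), (30, Atlas, 28, Xia, 38, 26), (30, Nova, 28, Xia, 38, 26), (30, Orion, 28, Xia, 38, 26), (30, Zephyr, 28, Xia, 38, 26)}
σ[cid > qty]: keep tuples satisfying cid > qty → {(30, Atlas, 28, Xia, 38, 26), (30, Nova, 28, Xia, 38, 26), (30, Orion, 28, Xia, 38, 26), (30, Zephyr, 28, Xia, 38, 26)}
σ[cid ≥ sid]: keep tuples satisfying cid ≥ sid → {(30, Atlas, 28, Xia, 38, 26), (30, Nova, 28, Xia, 38, 26), (30, Orion, 28, Xia, 38, 26), (30, Zephyr, 28, Xia, 38, 26)}
Keep only column(s) pid, sid, pname: {(30, 28, Atlas), (30, 28, Nova), (30, 28, Orion), (30, 28, Zephyr)}

{(30, 28, Atlas), (30, 28, Nova), (30, 28, Orion), (30, 28, Zephyr)}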